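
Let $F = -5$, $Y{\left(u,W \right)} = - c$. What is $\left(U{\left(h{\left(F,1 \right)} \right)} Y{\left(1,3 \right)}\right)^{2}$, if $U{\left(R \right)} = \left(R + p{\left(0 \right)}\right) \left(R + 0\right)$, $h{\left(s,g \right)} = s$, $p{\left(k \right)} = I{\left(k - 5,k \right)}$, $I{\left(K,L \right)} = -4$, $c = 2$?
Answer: $8100$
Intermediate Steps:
$Y{\left(u,W \right)} = -2$ ($Y{\left(u,W \right)} = \left(-1\right) 2 = -2$)
$p{\left(k \right)} = -4$
$U{\left(R \right)} = R \left(-4 + R\right)$ ($U{\left(R \right)} = \left(R - 4\right) \left(R + 0\right) = \left(-4 + R\right) R = R \left(-4 + R\right)$)
$\left(U{\left(h{\left(F,1 \right)} \right)} Y{\left(1,3 \right)}\right)^{2} = \left(- 5 \left(-4 - 5\right) \left(-2\right)\right)^{2} = \left(\left(-5\right) \left(-9\right) \left(-2\right)\right)^{2} = \left(45 \left(-2\right)\right)^{2} = \left(-90\right)^{2} = 8100$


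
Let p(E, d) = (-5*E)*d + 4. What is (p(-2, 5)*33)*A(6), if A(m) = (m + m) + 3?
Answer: 26730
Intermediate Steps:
p(E, d) = 4 - 5*E*d (p(E, d) = -5*E*d + 4 = 4 - 5*E*d)
A(m) = 3 + 2*m (A(m) = 2*m + 3 = 3 + 2*m)
(p(-2, 5)*33)*A(6) = ((4 - 5*(-2)*5)*33)*(3 + 2*6) = ((4 + 50)*33)*(3 + 12) = (54*33)*15 = 1782*15 = 26730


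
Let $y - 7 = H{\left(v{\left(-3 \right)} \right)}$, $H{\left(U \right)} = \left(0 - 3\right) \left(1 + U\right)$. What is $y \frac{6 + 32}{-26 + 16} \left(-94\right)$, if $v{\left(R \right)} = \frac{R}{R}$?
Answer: $\frac{1786}{5} \approx 357.2$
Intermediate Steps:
$v{\left(R \right)} = 1$
$H{\left(U \right)} = -3 - 3 U$ ($H{\left(U \right)} = - 3 \left(1 + U\right) = -3 - 3 U$)
$y = 1$ ($y = 7 - 6 = 1$)
$y \frac{6 + 32}{-26 + 16} \left(-94\right) = 1 \frac{6 + 32}{-26 + 16} \left(-94\right) = 1 \frac{38}{-10} \left(-94\right) = 1 \cdot 38 \left(- \frac{1}{10}\right) \left(-94\right) = 1 \left(- \frac{19}{5}\right) \left(-94\right) = \left(- \frac{19}{5}\right) \left(-94\right) = \frac{1786}{5}$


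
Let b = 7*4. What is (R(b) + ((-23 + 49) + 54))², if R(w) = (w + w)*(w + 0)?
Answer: 2715904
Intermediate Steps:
b = 28
R(w) = 2*w² (R(w) = (2*w)*w = 2*w²)
(R(b) + ((-23 + 49) + 54))² = (2*28² + ((-23 + 49) + 54))² = (2*784 + (26 + 54))² = (1568 + 80)² = 1648² = 2715904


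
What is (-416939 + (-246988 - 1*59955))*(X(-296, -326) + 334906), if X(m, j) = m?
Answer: -242218156020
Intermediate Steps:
(-416939 + (-246988 - 1*59955))*(X(-296, -326) + 334906) = (-416939 + (-246988 - 1*59955))*(-296 + 334906) = (-416939 + (-246988 - 59955))*334610 = (-416939 - 306943)*334610 = -723882*334610 = -242218156020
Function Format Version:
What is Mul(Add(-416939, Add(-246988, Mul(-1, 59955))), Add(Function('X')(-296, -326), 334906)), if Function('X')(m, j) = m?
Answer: -242218156020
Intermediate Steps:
Mul(Add(-416939, Add(-246988, Mul(-1, 59955))), Add(Function('X')(-296, -326), 334906)) = Mul(Add(-416939, Add(-246988, Mul(-1, 59955))), Add(-296, 334906)) = Mul(Add(-416939, Add(-246988, -59955)), 334610) = Mul(Add(-416939, -306943), 334610) = Mul(-723882, 334610) = -242218156020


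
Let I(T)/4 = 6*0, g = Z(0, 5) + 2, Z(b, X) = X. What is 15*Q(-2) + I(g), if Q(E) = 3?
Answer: 45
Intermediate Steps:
g = 7 (g = 5 + 2 = 7)
I(T) = 0 (I(T) = 4*(6*0) = 4*0 = 0)
15*Q(-2) + I(g) = 15*3 + 0 = 45 + 0 = 45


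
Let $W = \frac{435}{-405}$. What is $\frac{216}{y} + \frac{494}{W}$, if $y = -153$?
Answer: $- \frac{227442}{493} \approx -461.34$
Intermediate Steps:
$W = - \frac{29}{27}$ ($W = 435 \left(- \frac{1}{405}\right) = - \frac{29}{27} \approx -1.0741$)
$\frac{216}{y} + \frac{494}{W} = \frac{216}{-153} + \frac{494}{- \frac{29}{27}} = 216 \left(- \frac{1}{153}\right) + 494 \left(- \frac{27}{29}\right) = - \frac{24}{17} - \frac{13338}{29} = - \frac{227442}{493}$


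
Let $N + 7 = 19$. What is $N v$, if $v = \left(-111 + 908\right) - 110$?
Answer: $8244$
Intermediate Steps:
$N = 12$ ($N = -7 + 19 = 12$)
$v = 687$ ($v = 797 - 110 = 687$)
$N v = 12 \cdot 687 = 8244$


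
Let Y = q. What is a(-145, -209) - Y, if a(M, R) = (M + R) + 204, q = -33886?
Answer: 33736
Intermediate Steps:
Y = -33886
a(M, R) = 204 + M + R
a(-145, -209) - Y = (204 - 145 - 209) - 1*(-33886) = -150 + 33886 = 33736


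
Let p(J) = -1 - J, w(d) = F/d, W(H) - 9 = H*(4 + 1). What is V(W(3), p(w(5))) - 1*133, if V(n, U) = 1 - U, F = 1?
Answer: -654/5 ≈ -130.80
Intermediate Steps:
W(H) = 9 + 5*H (W(H) = 9 + H*(4 + 1) = 9 + H*5 = 9 + 5*H)
w(d) = 1/d
V(W(3), p(w(5))) - 1*133 = (1 - (-1 - 1/5)) - 1*133 = (1 - (-1 - 1*⅕)) - 133 = (1 - (-1 - ⅕)) - 133 = (1 - 1*(-6/5)) - 133 = (1 + 6/5) - 133 = 11/5 - 133 = -654/5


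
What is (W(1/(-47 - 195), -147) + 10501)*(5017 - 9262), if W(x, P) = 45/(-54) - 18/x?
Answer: -126128855/2 ≈ -6.3064e+7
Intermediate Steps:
W(x, P) = -⅚ - 18/x (W(x, P) = 45*(-1/54) - 18/x = -⅚ - 18/x)
(W(1/(-47 - 195), -147) + 10501)*(5017 - 9262) = ((-⅚ - 18/(1/(-47 - 195))) + 10501)*(5017 - 9262) = ((-⅚ - 18/(1/(-242))) + 10501)*(-4245) = ((-⅚ - 18/(-1/242)) + 10501)*(-4245) = ((-⅚ - 18*(-242)) + 10501)*(-4245) = ((-⅚ + 4356) + 10501)*(-4245) = (26131/6 + 10501)*(-4245) = (89137/6)*(-4245) = -126128855/2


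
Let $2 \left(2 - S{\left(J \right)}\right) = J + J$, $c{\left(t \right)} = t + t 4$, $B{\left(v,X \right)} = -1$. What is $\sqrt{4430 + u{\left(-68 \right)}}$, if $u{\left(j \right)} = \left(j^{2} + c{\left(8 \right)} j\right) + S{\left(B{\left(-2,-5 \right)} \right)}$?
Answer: $\sqrt{6337} \approx 79.605$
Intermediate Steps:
$c{\left(t \right)} = 5 t$ ($c{\left(t \right)} = t + 4 t = 5 t$)
$S{\left(J \right)} = 2 - J$ ($S{\left(J \right)} = 2 - \frac{J + J}{2} = 2 - \frac{2 J}{2} = 2 - J$)
$u{\left(j \right)} = 3 + j^{2} + 40 j$ ($u{\left(j \right)} = \left(j^{2} + 5 \cdot 8 j\right) + \left(2 - -1\right) = \left(j^{2} + 40 j\right) + \left(2 + 1\right) = \left(j^{2} + 40 j\right) + 3 = 3 + j^{2} + 40 j$)
$\sqrt{4430 + u{\left(-68 \right)}} = \sqrt{4430 + \left(3 + \left(-68\right)^{2} + 40 \left(-68\right)\right)} = \sqrt{4430 + \left(3 + 4624 - 2720\right)} = \sqrt{4430 + 1907} = \sqrt{6337}$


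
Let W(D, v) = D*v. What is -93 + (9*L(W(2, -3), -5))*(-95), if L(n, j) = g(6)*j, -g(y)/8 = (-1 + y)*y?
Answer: -1026093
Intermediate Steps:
g(y) = -8*y*(-1 + y) (g(y) = -8*(-1 + y)*y = -8*y*(-1 + y))
L(n, j) = -240*j (L(n, j) = (8*6*(1 - 1*6))*j = (8*6*(1 - 6))*j = (8*6*(-5))*j = -240*j)
-93 + (9*L(W(2, -3), -5))*(-95) = -93 + (9*(-240*(-5)))*(-95) = -93 + (9*1200)*(-95) = -93 + 10800*(-95) = -93 - 1026000 = -1026093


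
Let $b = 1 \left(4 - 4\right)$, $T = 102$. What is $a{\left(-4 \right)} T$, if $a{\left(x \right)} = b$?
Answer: $0$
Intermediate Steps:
$b = 0$ ($b = 1 \cdot 0 = 0$)
$a{\left(x \right)} = 0$
$a{\left(-4 \right)} T = 0 \cdot 102 = 0$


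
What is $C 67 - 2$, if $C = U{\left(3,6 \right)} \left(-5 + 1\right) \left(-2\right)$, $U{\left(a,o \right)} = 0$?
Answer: $-2$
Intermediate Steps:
$C = 0$ ($C = 0 \left(-5 + 1\right) \left(-2\right) = 0 \left(-4\right) \left(-2\right) = 0 \left(-2\right) = 0$)
$C 67 - 2 = 0 \cdot 67 - 2 = 0 - 2 = -2$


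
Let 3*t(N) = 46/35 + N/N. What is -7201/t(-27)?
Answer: -252035/27 ≈ -9334.6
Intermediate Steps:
t(N) = 27/35 (t(N) = (46/35 + N/N)/3 = (46*(1/35) + 1)/3 = (46/35 + 1)/3 = (⅓)*(81/35) = 27/35)
-7201/t(-27) = -7201/27/35 = -7201*35/27 = -252035/27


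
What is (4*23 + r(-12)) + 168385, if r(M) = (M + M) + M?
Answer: 168441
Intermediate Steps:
r(M) = 3*M (r(M) = 2*M + M = 3*M)
(4*23 + r(-12)) + 168385 = (4*23 + 3*(-12)) + 168385 = (92 - 36) + 168385 = 56 + 168385 = 168441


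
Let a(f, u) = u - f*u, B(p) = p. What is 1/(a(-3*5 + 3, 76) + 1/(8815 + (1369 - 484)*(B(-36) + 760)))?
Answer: 649555/641760341 ≈ 0.0010121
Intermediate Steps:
a(f, u) = u - f*u
1/(a(-3*5 + 3, 76) + 1/(8815 + (1369 - 484)*(B(-36) + 760))) = 1/(76*(1 - (-3*5 + 3)) + 1/(8815 + (1369 - 484)*(-36 + 760))) = 1/(76*(1 - (-15 + 3)) + 1/(8815 + 885*724)) = 1/(76*(1 - 1*(-12)) + 1/(8815 + 640740)) = 1/(76*(1 + 12) + 1/649555) = 1/(76*13 + 1/649555) = 1/(988 + 1/649555) = 1/(641760341/649555) = 649555/641760341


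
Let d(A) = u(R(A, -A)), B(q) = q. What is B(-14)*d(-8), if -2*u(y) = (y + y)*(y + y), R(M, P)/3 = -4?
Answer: 4032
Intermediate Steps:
R(M, P) = -12 (R(M, P) = 3*(-4) = -12)
u(y) = -2*y**2 (u(y) = -(y + y)*(y + y)/2 = -2*y*2*y/2 = -2*y**2)
d(A) = -288 (d(A) = -2*(-12)**2 = -2*144 = -288)
B(-14)*d(-8) = -14*(-288) = 4032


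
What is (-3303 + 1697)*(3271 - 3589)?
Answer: 510708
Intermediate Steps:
(-3303 + 1697)*(3271 - 3589) = -1606*(-318) = 510708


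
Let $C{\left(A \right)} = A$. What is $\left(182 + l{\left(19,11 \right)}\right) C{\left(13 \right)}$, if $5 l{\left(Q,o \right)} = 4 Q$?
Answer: $\frac{12818}{5} \approx 2563.6$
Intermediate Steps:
$l{\left(Q,o \right)} = \frac{4 Q}{5}$
$\left(182 + l{\left(19,11 \right)}\right) C{\left(13 \right)} = \left(182 + \frac{4}{5} \cdot 19\right) 13 = \left(182 + \frac{76}{5}\right) 13 = \frac{986}{5} \cdot 13 = \frac{12818}{5}$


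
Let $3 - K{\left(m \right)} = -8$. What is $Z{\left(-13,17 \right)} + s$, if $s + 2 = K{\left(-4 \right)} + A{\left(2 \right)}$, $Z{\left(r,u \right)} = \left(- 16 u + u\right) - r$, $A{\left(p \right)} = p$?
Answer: $-231$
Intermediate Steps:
$K{\left(m \right)} = 11$ ($K{\left(m \right)} = 3 - -8 = 3 + 8 = 11$)
$Z{\left(r,u \right)} = - r - 15 u$ ($Z{\left(r,u \right)} = - 15 u - r = - r - 15 u$)
$s = 11$ ($s = -2 + \left(11 + 2\right) = -2 + 13 = 11$)
$Z{\left(-13,17 \right)} + s = \left(\left(-1\right) \left(-13\right) - 255\right) + 11 = \left(13 - 255\right) + 11 = -242 + 11 = -231$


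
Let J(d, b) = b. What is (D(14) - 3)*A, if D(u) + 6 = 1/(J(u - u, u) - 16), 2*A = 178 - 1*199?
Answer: 399/4 ≈ 99.750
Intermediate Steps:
A = -21/2 (A = (178 - 1*199)/2 = (178 - 199)/2 = (½)*(-21) = -21/2 ≈ -10.500)
D(u) = -6 + 1/(-16 + u) (D(u) = -6 + 1/(u - 16) = -6 + 1/(-16 + u))
(D(14) - 3)*A = ((97 - 6*14)/(-16 + 14) - 3)*(-21/2) = ((97 - 84)/(-2) - 3)*(-21/2) = (-½*13 - 3)*(-21/2) = (-13/2 - 3)*(-21/2) = -19/2*(-21/2) = 399/4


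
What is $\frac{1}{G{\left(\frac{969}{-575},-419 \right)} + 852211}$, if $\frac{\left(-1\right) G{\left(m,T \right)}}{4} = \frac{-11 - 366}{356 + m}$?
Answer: $\frac{203731}{173622666341} \approx 1.1734 \cdot 10^{-6}$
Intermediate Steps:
$G{\left(m,T \right)} = \frac{1508}{356 + m}$ ($G{\left(m,T \right)} = - 4 \frac{-11 - 366}{356 + m} = - 4 \left(- \frac{377}{356 + m}\right) = \frac{1508}{356 + m}$)
$\frac{1}{G{\left(\frac{969}{-575},-419 \right)} + 852211} = \frac{1}{\frac{1508}{356 + \frac{969}{-575}} + 852211} = \frac{1}{\frac{1508}{356 + 969 \left(- \frac{1}{575}\right)} + 852211} = \frac{1}{\frac{1508}{356 - \frac{969}{575}} + 852211} = \frac{1}{\frac{1508}{\frac{203731}{575}} + 852211} = \frac{1}{1508 \cdot \frac{575}{203731} + 852211} = \frac{1}{\frac{867100}{203731} + 852211} = \frac{1}{\frac{173622666341}{203731}} = \frac{203731}{173622666341}$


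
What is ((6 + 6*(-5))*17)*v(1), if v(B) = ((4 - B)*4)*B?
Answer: -4896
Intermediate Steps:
v(B) = B*(16 - 4*B) (v(B) = (16 - 4*B)*B = B*(16 - 4*B))
((6 + 6*(-5))*17)*v(1) = ((6 + 6*(-5))*17)*(4*1*(4 - 1*1)) = ((6 - 30)*17)*(4*1*(4 - 1)) = (-24*17)*(4*1*3) = -408*12 = -4896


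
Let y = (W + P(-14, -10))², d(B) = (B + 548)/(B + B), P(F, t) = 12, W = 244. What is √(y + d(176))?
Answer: 7*√2589422/44 ≈ 256.00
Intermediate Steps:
d(B) = (548 + B)/(2*B) (d(B) = (548 + B)/((2*B)) = (548 + B)*(1/(2*B)) = (548 + B)/(2*B))
y = 65536 (y = (244 + 12)² = 256² = 65536)
√(y + d(176)) = √(65536 + (½)*(548 + 176)/176) = √(65536 + (½)*(1/176)*724) = √(65536 + 181/88) = √(5767349/88) = 7*√2589422/44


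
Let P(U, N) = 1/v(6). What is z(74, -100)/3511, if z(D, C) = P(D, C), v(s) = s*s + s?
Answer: 1/147462 ≈ 6.7814e-6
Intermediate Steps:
v(s) = s + s² (v(s) = s² + s = s + s²)
P(U, N) = 1/42 (P(U, N) = 1/(6*(1 + 6)) = 1/(6*7) = 1/42)
z(D, C) = 1/42
z(74, -100)/3511 = (1/42)/3511 = (1/42)*(1/3511) = 1/147462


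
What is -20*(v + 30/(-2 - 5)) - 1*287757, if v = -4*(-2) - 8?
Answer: -2013699/7 ≈ -2.8767e+5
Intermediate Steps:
v = 0 (v = 8 - 8 = 0)
-20*(v + 30/(-2 - 5)) - 1*287757 = -20*(0 + 30/(-2 - 5)) - 1*287757 = -20*(0 + 30/(-7)) - 287757 = -20*(0 - ⅐*30) - 287757 = -20*(0 - 30/7) - 287757 = -20*(-30/7) - 287757 = 600/7 - 287757 = -2013699/7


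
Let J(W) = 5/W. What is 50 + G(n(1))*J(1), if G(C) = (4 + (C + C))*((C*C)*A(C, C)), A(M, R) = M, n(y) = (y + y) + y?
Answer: 1400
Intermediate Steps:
n(y) = 3*y (n(y) = 2*y + y = 3*y)
G(C) = C³*(4 + 2*C) (G(C) = (4 + (C + C))*((C*C)*C) = (4 + 2*C)*(C²*C) = (4 + 2*C)*C³ = C³*(4 + 2*C))
50 + G(n(1))*J(1) = 50 + (2*(3*1)³*(2 + 3*1))*(5/1) = 50 + (2*3³*(2 + 3))*(5*1) = 50 + (2*27*5)*5 = 50 + 270*5 = 50 + 1350 = 1400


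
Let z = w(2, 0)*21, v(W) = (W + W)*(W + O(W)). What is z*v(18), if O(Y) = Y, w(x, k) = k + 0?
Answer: 0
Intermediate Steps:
w(x, k) = k
v(W) = 4*W² (v(W) = (W + W)*(W + W) = (2*W)*(2*W) = 4*W²)
z = 0 (z = 0*21 = 0)
z*v(18) = 0*(4*18²) = 0*(4*324) = 0*1296 = 0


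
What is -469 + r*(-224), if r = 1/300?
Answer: -35231/75 ≈ -469.75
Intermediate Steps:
r = 1/300 ≈ 0.0033333
-469 + r*(-224) = -469 + (1/300)*(-224) = -469 - 56/75 = -35231/75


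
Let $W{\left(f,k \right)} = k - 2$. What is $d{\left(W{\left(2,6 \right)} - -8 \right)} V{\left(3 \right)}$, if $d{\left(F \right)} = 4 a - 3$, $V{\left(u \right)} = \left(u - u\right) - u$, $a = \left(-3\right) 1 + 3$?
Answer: $9$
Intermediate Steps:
$W{\left(f,k \right)} = -2 + k$
$a = 0$ ($a = -3 + 3 = 0$)
$V{\left(u \right)} = - u$ ($V{\left(u \right)} = 0 - u = - u$)
$d{\left(F \right)} = -3$ ($d{\left(F \right)} = 4 \cdot 0 - 3 = 0 - 3 = -3$)
$d{\left(W{\left(2,6 \right)} - -8 \right)} V{\left(3 \right)} = - 3 \left(\left(-1\right) 3\right) = \left(-3\right) \left(-3\right) = 9$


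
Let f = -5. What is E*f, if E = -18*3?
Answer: 270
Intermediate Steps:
E = -54 (E = -6*9 = -54)
E*f = -54*(-5) = 270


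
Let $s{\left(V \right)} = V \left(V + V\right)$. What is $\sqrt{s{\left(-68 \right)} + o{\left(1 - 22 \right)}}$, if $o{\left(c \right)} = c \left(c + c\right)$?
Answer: $\sqrt{10130} \approx 100.65$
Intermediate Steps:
$s{\left(V \right)} = 2 V^{2}$ ($s{\left(V \right)} = V 2 V = 2 V^{2}$)
$o{\left(c \right)} = 2 c^{2}$ ($o{\left(c \right)} = c 2 c = 2 c^{2}$)
$\sqrt{s{\left(-68 \right)} + o{\left(1 - 22 \right)}} = \sqrt{2 \left(-68\right)^{2} + 2 \left(1 - 22\right)^{2}} = \sqrt{2 \cdot 4624 + 2 \left(-21\right)^{2}} = \sqrt{9248 + 2 \cdot 441} = \sqrt{9248 + 882} = \sqrt{10130}$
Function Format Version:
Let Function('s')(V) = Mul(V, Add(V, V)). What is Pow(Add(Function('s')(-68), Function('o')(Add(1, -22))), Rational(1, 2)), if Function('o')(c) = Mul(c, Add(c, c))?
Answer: Pow(10130, Rational(1, 2)) ≈ 100.65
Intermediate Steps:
Function('s')(V) = Mul(2, Pow(V, 2)) (Function('s')(V) = Mul(V, Mul(2, V)) = Mul(2, Pow(V, 2)))
Function('o')(c) = Mul(2, Pow(c, 2)) (Function('o')(c) = Mul(c, Mul(2, c)) = Mul(2, Pow(c, 2)))
Pow(Add(Function('s')(-68), Function('o')(Add(1, -22))), Rational(1, 2)) = Pow(Add(Mul(2, Pow(-68, 2)), Mul(2, Pow(Add(1, -22), 2))), Rational(1, 2)) = Pow(Add(Mul(2, 4624), Mul(2, Pow(-21, 2))), Rational(1, 2)) = Pow(Add(9248, Mul(2, 441)), Rational(1, 2)) = Pow(Add(9248, 882), Rational(1, 2)) = Pow(10130, Rational(1, 2))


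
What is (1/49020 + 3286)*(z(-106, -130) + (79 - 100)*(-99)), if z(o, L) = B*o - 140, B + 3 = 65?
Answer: -746282347393/49020 ≈ -1.5224e+7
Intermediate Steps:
B = 62 (B = -3 + 65 = 62)
z(o, L) = -140 + 62*o (z(o, L) = 62*o - 140 = -140 + 62*o)
(1/49020 + 3286)*(z(-106, -130) + (79 - 100)*(-99)) = (1/49020 + 3286)*((-140 + 62*(-106)) + (79 - 100)*(-99)) = (1/49020 + 3286)*((-140 - 6572) - 21*(-99)) = 161079721*(-6712 + 2079)/49020 = (161079721/49020)*(-4633) = -746282347393/49020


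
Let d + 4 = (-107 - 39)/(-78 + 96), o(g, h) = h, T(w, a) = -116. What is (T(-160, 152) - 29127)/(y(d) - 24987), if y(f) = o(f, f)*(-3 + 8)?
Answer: 263187/225428 ≈ 1.1675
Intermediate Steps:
d = -109/9 (d = -4 + (-107 - 39)/(-78 + 96) = -4 - 146/18 = -4 - 146*1/18 = -4 - 73/9 = -109/9 ≈ -12.111)
y(f) = 5*f (y(f) = f*(-3 + 8) = f*5 = 5*f)
(T(-160, 152) - 29127)/(y(d) - 24987) = (-116 - 29127)/(5*(-109/9) - 24987) = -29243/(-545/9 - 24987) = -29243/(-225428/9) = -29243*(-9/225428) = 263187/225428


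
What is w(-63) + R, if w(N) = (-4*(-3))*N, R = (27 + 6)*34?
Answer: 366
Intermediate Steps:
R = 1122 (R = 33*34 = 1122)
w(N) = 12*N
w(-63) + R = 12*(-63) + 1122 = -756 + 1122 = 366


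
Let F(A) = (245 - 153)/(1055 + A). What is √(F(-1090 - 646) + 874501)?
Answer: √405559395609/681 ≈ 935.15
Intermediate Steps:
F(A) = 92/(1055 + A)
√(F(-1090 - 646) + 874501) = √(92/(1055 + (-1090 - 646)) + 874501) = √(92/(1055 - 1736) + 874501) = √(92/(-681) + 874501) = √(92*(-1/681) + 874501) = √(-92/681 + 874501) = √(595535089/681) = √405559395609/681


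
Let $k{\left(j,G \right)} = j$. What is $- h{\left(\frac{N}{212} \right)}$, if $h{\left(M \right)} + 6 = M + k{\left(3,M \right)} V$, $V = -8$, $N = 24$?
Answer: $\frac{1584}{53} \approx 29.887$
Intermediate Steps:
$h{\left(M \right)} = -30 + M$ ($h{\left(M \right)} = -6 + \left(M + 3 \left(-8\right)\right) = -6 + \left(M - 24\right) = -6 + \left(-24 + M\right) = -30 + M$)
$- h{\left(\frac{N}{212} \right)} = - (-30 + \frac{24}{212}) = - (-30 + 24 \cdot \frac{1}{212}) = - (-30 + \frac{6}{53}) = \left(-1\right) \left(- \frac{1584}{53}\right) = \frac{1584}{53}$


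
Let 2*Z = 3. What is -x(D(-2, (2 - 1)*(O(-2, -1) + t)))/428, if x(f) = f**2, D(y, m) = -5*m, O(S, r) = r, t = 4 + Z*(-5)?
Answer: -2025/1712 ≈ -1.1828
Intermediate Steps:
Z = 3/2 (Z = (1/2)*3 = 3/2 ≈ 1.5000)
t = -7/2 (t = 4 + (3/2)*(-5) = 4 - 15/2 = -7/2 ≈ -3.5000)
-x(D(-2, (2 - 1)*(O(-2, -1) + t)))/428 = -(-5*(2 - 1)*(-1 - 7/2))**2/428 = -(-5*(-9)/2)**2*(1/428) = -(-5*(-9/2))**2*(1/428) = -(45/2)**2*(1/428) = -1*2025/4*(1/428) = -2025/4*1/428 = -2025/1712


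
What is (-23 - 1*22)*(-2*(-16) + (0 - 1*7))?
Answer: -1125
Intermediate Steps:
(-23 - 1*22)*(-2*(-16) + (0 - 1*7)) = (-23 - 22)*(32 + (0 - 7)) = -45*(32 - 7) = -45*25 = -1125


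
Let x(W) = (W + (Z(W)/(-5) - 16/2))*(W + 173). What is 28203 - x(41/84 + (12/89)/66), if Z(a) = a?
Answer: 49914059072203/1690689924 ≈ 29523.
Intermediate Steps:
x(W) = (-8 + 4*W/5)*(173 + W) (x(W) = (W + (W/(-5) - 16/2))*(W + 173) = (W + (W*(-⅕) - 16*½))*(173 + W) = (W + (-W/5 - 8))*(173 + W) = (W + (-8 - W/5))*(173 + W) = (-8 + 4*W/5)*(173 + W))
28203 - x(41/84 + (12/89)/66) = 28203 - (-1384 + 4*(41/84 + (12/89)/66)²/5 + 652*(41/84 + (12/89)/66)/5) = 28203 - (-1384 + 4*(41*(1/84) + (12*(1/89))*(1/66))²/5 + 652*(41*(1/84) + (12*(1/89))*(1/66))/5) = 28203 - (-1384 + 4*(41/84 + (12/89)*(1/66))²/5 + 652*(41/84 + (12/89)*(1/66))/5) = 28203 - (-1384 + 4*(41/84 + 2/979)²/5 + 652*(41/84 + 2/979)/5) = 28203 - (-1384 + 4*(40307/82236)²/5 + (652/5)*(40307/82236)) = 28203 - (-1384 + (⅘)*(1624654249/6762759696) + 6570041/102795) = 28203 - (-1384 + 1624654249/8453449620 + 6570041/102795) = 28203 - 1*(-2231531145631/1690689924) = 28203 + 2231531145631/1690689924 = 49914059072203/1690689924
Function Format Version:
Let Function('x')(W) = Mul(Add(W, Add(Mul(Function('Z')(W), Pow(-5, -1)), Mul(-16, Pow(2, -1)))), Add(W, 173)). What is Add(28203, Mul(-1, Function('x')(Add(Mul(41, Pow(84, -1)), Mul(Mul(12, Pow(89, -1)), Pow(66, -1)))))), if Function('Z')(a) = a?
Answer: Rational(49914059072203, 1690689924) ≈ 29523.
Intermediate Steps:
Function('x')(W) = Mul(Add(-8, Mul(Rational(4, 5), W)), Add(173, W)) (Function('x')(W) = Mul(Add(W, Add(Mul(W, Pow(-5, -1)), Mul(-16, Pow(2, -1)))), Add(W, 173)) = Mul(Add(W, Add(Mul(W, Rational(-1, 5)), Mul(-16, Rational(1, 2)))), Add(173, W)) = Mul(Add(W, Add(Mul(Rational(-1, 5), W), -8)), Add(173, W)) = Mul(Add(W, Add(-8, Mul(Rational(-1, 5), W))), Add(173, W)) = Mul(Add(-8, Mul(Rational(4, 5), W)), Add(173, W)))
Add(28203, Mul(-1, Function('x')(Add(Mul(41, Pow(84, -1)), Mul(Mul(12, Pow(89, -1)), Pow(66, -1)))))) = Add(28203, Mul(-1, Add(-1384, Mul(Rational(4, 5), Pow(Add(Mul(41, Pow(84, -1)), Mul(Mul(12, Pow(89, -1)), Pow(66, -1))), 2)), Mul(Rational(652, 5), Add(Mul(41, Pow(84, -1)), Mul(Mul(12, Pow(89, -1)), Pow(66, -1))))))) = Add(28203, Mul(-1, Add(-1384, Mul(Rational(4, 5), Pow(Add(Mul(41, Rational(1, 84)), Mul(Mul(12, Rational(1, 89)), Rational(1, 66))), 2)), Mul(Rational(652, 5), Add(Mul(41, Rational(1, 84)), Mul(Mul(12, Rational(1, 89)), Rational(1, 66))))))) = Add(28203, Mul(-1, Add(-1384, Mul(Rational(4, 5), Pow(Add(Rational(41, 84), Mul(Rational(12, 89), Rational(1, 66))), 2)), Mul(Rational(652, 5), Add(Rational(41, 84), Mul(Rational(12, 89), Rational(1, 66))))))) = Add(28203, Mul(-1, Add(-1384, Mul(Rational(4, 5), Pow(Add(Rational(41, 84), Rational(2, 979)), 2)), Mul(Rational(652, 5), Add(Rational(41, 84), Rational(2, 979)))))) = Add(28203, Mul(-1, Add(-1384, Mul(Rational(4, 5), Pow(Rational(40307, 82236), 2)), Mul(Rational(652, 5), Rational(40307, 82236))))) = Add(28203, Mul(-1, Add(-1384, Mul(Rational(4, 5), Rational(1624654249, 6762759696)), Rational(6570041, 102795)))) = Add(28203, Mul(-1, Add(-1384, Rational(1624654249, 8453449620), Rational(6570041, 102795)))) = Add(28203, Mul(-1, Rational(-2231531145631, 1690689924))) = Add(28203, Rational(2231531145631, 1690689924)) = Rational(49914059072203, 1690689924)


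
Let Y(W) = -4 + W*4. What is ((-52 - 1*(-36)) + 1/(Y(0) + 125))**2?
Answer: 3744225/14641 ≈ 255.74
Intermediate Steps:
Y(W) = -4 + 4*W
((-52 - 1*(-36)) + 1/(Y(0) + 125))**2 = ((-52 - 1*(-36)) + 1/((-4 + 4*0) + 125))**2 = ((-52 + 36) + 1/((-4 + 0) + 125))**2 = (-16 + 1/(-4 + 125))**2 = (-16 + 1/121)**2 = (-1935/121)**2 = 3744225/14641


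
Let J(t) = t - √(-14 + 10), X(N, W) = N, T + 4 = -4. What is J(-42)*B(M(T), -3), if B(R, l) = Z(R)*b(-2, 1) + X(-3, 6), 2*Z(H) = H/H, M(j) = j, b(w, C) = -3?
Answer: 189 + 9*I ≈ 189.0 + 9.0*I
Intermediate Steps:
T = -8 (T = -4 - 4 = -8)
Z(H) = ½ (Z(H) = (H/H)/2 = (½)*1 = ½)
B(R, l) = -9/2 (B(R, l) = (½)*(-3) - 3 = -3/2 - 3 = -9/2)
J(t) = t - 2*I (J(t) = t - √(-4) = t - 2*I)
J(-42)*B(M(T), -3) = (-42 - 2*I)*(-9/2) = 189 + 9*I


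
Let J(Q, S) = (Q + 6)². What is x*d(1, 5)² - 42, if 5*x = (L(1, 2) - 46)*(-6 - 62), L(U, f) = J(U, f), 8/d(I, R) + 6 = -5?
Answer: -38466/605 ≈ -63.580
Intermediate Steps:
J(Q, S) = (6 + Q)²
d(I, R) = -8/11 (d(I, R) = 8/(-6 - 5) = 8/(-11) = 8*(-1/11) = -8/11)
L(U, f) = (6 + U)²
x = -204/5 (x = (((6 + 1)² - 46)*(-6 - 62))/5 = ((7² - 46)*(-68))/5 = ((49 - 46)*(-68))/5 = (3*(-68))/5 = (⅕)*(-204) = -204/5 ≈ -40.800)
x*d(1, 5)² - 42 = -204*(-8/11)²/5 - 42 = -204/5*64/121 - 42 = -13056/605 - 42 = -38466/605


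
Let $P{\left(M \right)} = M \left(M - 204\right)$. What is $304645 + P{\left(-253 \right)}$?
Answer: $420266$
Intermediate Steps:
$P{\left(M \right)} = M \left(-204 + M\right)$
$304645 + P{\left(-253 \right)} = 304645 - 253 \left(-204 - 253\right) = 304645 - -115621 = 304645 + 115621 = 420266$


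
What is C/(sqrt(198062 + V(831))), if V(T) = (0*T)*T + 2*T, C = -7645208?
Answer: -3822604*sqrt(1019)/7133 ≈ -17107.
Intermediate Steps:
V(T) = 2*T (V(T) = 0*T + 2*T = 0 + 2*T = 2*T)
C/(sqrt(198062 + V(831))) = -7645208/sqrt(198062 + 2*831) = -7645208/sqrt(198062 + 1662) = -7645208*sqrt(1019)/14266 = -3822604*sqrt(1019)/7133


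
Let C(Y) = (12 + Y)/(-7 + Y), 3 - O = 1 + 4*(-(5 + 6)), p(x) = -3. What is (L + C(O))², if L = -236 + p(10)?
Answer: 85803169/1521 ≈ 56412.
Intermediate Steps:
O = 46 (O = 3 - (1 + 4*(-(5 + 6))) = 3 - (1 + 4*(-1*11)) = 3 - (1 + 4*(-11)) = 3 - (1 - 44) = 3 - 1*(-43) = 3 + 43 = 46)
L = -239 (L = -236 - 3 = -239)
C(Y) = (12 + Y)/(-7 + Y)
(L + C(O))² = (-239 + (12 + 46)/(-7 + 46))² = (-239 + 58/39)² = (-9263/39)² = 85803169/1521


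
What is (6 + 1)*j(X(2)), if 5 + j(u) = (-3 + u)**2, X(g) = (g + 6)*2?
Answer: 1148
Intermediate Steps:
X(g) = 12 + 2*g (X(g) = (6 + g)*2 = 12 + 2*g)
j(u) = -5 + (-3 + u)**2
(6 + 1)*j(X(2)) = (6 + 1)*(-5 + (-3 + (12 + 2*2))**2) = 7*(-5 + (-3 + (12 + 4))**2) = 7*(-5 + (-3 + 16)**2) = 7*(-5 + 13**2) = 7*(-5 + 169) = 7*164 = 1148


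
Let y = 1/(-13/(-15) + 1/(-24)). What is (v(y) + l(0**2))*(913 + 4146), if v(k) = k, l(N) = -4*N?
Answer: 202360/33 ≈ 6132.1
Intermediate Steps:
y = 40/33 (y = 1/(-13*(-1/15) + 1*(-1/24)) = 1/(13/15 - 1/24) = 1/(33/40) = 40/33 ≈ 1.2121)
(v(y) + l(0**2))*(913 + 4146) = (40/33 - 4*0**2)*(913 + 4146) = (40/33 - 4*0)*5059 = (40/33 + 0)*5059 = (40/33)*5059 = 202360/33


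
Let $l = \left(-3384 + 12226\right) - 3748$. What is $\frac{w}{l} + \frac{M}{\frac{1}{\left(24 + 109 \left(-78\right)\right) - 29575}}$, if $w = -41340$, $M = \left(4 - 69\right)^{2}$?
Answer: $- \frac{136497069215}{849} \approx -1.6077 \cdot 10^{8}$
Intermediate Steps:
$M = 4225$ ($M = \left(-65\right)^{2} = 4225$)
$l = 5094$ ($l = 8842 - 3748 = 5094$)
$\frac{w}{l} + \frac{M}{\frac{1}{\left(24 + 109 \left(-78\right)\right) - 29575}} = - \frac{41340}{5094} + \frac{4225}{\frac{1}{\left(24 + 109 \left(-78\right)\right) - 29575}} = \left(-41340\right) \frac{1}{5094} + \frac{4225}{\frac{1}{\left(24 - 8502\right) - 29575}} = - \frac{6890}{849} + \frac{4225}{\frac{1}{-8478 - 29575}} = - \frac{6890}{849} + \frac{4225}{\frac{1}{-38053}} = - \frac{6890}{849} + \frac{4225}{- \frac{1}{38053}} = - \frac{6890}{849} + 4225 \left(-38053\right) = - \frac{6890}{849} - 160773925 = - \frac{136497069215}{849}$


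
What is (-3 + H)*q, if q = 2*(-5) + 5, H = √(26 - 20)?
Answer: 15 - 5*√6 ≈ 2.7526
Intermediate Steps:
H = √6 ≈ 2.4495
q = -5 (q = -10 + 5 = -5)
(-3 + H)*q = (-3 + √6)*(-5) = 15 - 5*√6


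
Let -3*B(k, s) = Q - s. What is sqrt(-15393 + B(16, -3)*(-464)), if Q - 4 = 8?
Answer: I*sqrt(13073) ≈ 114.34*I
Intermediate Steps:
Q = 12 (Q = 4 + 8 = 12)
B(k, s) = -4 + s/3 (B(k, s) = -(12 - s)/3 = -4 + s/3)
sqrt(-15393 + B(16, -3)*(-464)) = sqrt(-15393 + (-4 + (1/3)*(-3))*(-464)) = sqrt(-15393 + (-4 - 1)*(-464)) = sqrt(-15393 - 5*(-464)) = sqrt(-15393 + 2320) = sqrt(-13073) = I*sqrt(13073)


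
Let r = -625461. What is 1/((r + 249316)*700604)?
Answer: -1/263528691580 ≈ -3.7947e-12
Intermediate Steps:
1/((r + 249316)*700604) = 1/((-625461 + 249316)*700604) = (1/700604)/(-376145) = -1/376145*1/700604 = -1/263528691580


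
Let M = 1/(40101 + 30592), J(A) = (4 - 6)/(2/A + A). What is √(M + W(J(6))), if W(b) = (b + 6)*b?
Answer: I*√3238354641179/1343167 ≈ 1.3398*I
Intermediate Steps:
J(A) = -2/(A + 2/A)
W(b) = b*(6 + b) (W(b) = (6 + b)*b = b*(6 + b))
M = 1/70693 ≈ 1.4146e-5
√(M + W(J(6))) = √(1/70693 + (-2*6/(2 + 6²))*(6 - 2*6/(2 + 6²))) = √(1/70693 + (-2*6/(2 + 36))*(6 - 2*6/(2 + 36))) = √(1/70693 + (-2*6/38)*(6 - 2*6/38)) = √(1/70693 + (-2*6*1/38)*(6 - 2*6*1/38)) = √(1/70693 - 6*(6 - 6/19)/19) = √(1/70693 - 6/19*108/19) = √(1/70693 - 648/361) = √(-45808703/25520173) = I*√3238354641179/1343167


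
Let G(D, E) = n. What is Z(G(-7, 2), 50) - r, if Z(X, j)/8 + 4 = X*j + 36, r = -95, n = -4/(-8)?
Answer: 551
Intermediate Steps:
n = ½ (n = -4*(-⅛) = ½ ≈ 0.50000)
G(D, E) = ½
Z(X, j) = 256 + 8*X*j (Z(X, j) = -32 + 8*(X*j + 36) = -32 + 8*(36 + X*j) = -32 + (288 + 8*X*j) = 256 + 8*X*j)
Z(G(-7, 2), 50) - r = (256 + 8*(½)*50) - 1*(-95) = (256 + 200) + 95 = 456 + 95 = 551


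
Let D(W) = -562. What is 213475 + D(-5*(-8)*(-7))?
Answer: 212913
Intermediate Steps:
213475 + D(-5*(-8)*(-7)) = 213475 - 562 = 212913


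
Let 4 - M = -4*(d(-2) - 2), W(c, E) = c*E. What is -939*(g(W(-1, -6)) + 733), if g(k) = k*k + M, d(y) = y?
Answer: -710823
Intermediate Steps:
W(c, E) = E*c
M = -12 (M = 4 - (-4)*(-2 - 2) = 4 - (-4)*(-4) = 4 - 1*16 = 4 - 16 = -12)
g(k) = -12 + k**2 (g(k) = k*k - 12 = k**2 - 12 = -12 + k**2)
-939*(g(W(-1, -6)) + 733) = -939*((-12 + (-6*(-1))**2) + 733) = -939*((-12 + 6**2) + 733) = -939*((-12 + 36) + 733) = -939*(24 + 733) = -939*757 = -710823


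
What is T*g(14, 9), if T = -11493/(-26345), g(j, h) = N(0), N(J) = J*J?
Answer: 0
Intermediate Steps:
N(J) = J²
g(j, h) = 0 (g(j, h) = 0² = 0)
T = 11493/26345 (T = -11493*(-1/26345) = 11493/26345 ≈ 0.43625)
T*g(14, 9) = (11493/26345)*0 = 0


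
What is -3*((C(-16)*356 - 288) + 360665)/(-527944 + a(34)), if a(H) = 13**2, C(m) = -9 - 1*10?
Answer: 353613/175925 ≈ 2.0100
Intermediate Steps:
C(m) = -19 (C(m) = -9 - 10 = -19)
a(H) = 169
-3*((C(-16)*356 - 288) + 360665)/(-527944 + a(34)) = -3*((-19*356 - 288) + 360665)/(-527944 + 169) = -3*((-6764 - 288) + 360665)/(-527775) = -3*(-7052 + 360665)*(-1)/527775 = -1060839*(-1)/527775 = -3*(-117871/175925) = 353613/175925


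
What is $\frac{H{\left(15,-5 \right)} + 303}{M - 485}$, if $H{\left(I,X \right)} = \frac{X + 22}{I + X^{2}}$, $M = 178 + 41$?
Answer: $- \frac{12137}{10640} \approx -1.1407$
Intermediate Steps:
$M = 219$
$H{\left(I,X \right)} = \frac{22 + X}{I + X^{2}}$
$\frac{H{\left(15,-5 \right)} + 303}{M - 485} = \frac{\frac{22 - 5}{15 + \left(-5\right)^{2}} + 303}{219 - 485} = \frac{\frac{1}{15 + 25} \cdot 17 + 303}{-266} = \left(\frac{1}{40} \cdot 17 + 303\right) \left(- \frac{1}{266}\right) = \left(\frac{17}{40} + 303\right) \left(- \frac{1}{266}\right) = \frac{12137}{40} \left(- \frac{1}{266}\right) = - \frac{12137}{10640}$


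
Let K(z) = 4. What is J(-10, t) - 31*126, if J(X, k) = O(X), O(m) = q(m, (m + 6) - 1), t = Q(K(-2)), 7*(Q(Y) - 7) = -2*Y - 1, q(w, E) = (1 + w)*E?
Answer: -3861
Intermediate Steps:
q(w, E) = E*(1 + w)
Q(Y) = 48/7 - 2*Y/7 (Q(Y) = 7 + (-2*Y - 1)/7 = 7 + (-1 - 2*Y)/7 = 7 + (-⅐ - 2*Y/7) = 48/7 - 2*Y/7)
t = 40/7 (t = 48/7 - 2/7*4 = 48/7 - 8/7 = 40/7 ≈ 5.7143)
O(m) = (1 + m)*(5 + m) (O(m) = ((m + 6) - 1)*(1 + m) = ((6 + m) - 1)*(1 + m) = (5 + m)*(1 + m) = (1 + m)*(5 + m))
J(X, k) = (1 + X)*(5 + X)
J(-10, t) - 31*126 = (1 - 10)*(5 - 10) - 31*126 = -9*(-5) - 3906 = 45 - 3906 = -3861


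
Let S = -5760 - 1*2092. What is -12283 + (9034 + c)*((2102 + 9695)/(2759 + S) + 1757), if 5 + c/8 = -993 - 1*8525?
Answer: -600155515919/5093 ≈ -1.1784e+8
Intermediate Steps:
S = -7852 (S = -5760 - 2092 = -7852)
c = -76184 (c = -40 + 8*(-993 - 1*8525) = -40 + 8*(-993 - 8525) = -40 + 8*(-9518) = -40 - 76144 = -76184)
-12283 + (9034 + c)*((2102 + 9695)/(2759 + S) + 1757) = -12283 + (9034 - 76184)*((2102 + 9695)/(2759 - 7852) + 1757) = -12283 - 67150*(11797/(-5093) + 1757) = -12283 - 67150*(11797*(-1/5093) + 1757) = -12283 - 67150*(-11797/5093 + 1757) = -12283 - 67150*8936604/5093 = -12283 - 600092958600/5093 = -600155515919/5093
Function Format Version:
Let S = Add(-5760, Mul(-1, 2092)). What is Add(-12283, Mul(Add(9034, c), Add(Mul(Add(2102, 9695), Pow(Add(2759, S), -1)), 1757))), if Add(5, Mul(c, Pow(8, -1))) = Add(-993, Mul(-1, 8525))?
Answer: Rational(-600155515919, 5093) ≈ -1.1784e+8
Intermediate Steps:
S = -7852 (S = Add(-5760, -2092) = -7852)
c = -76184 (c = Add(-40, Mul(8, Add(-993, Mul(-1, 8525)))) = Add(-40, Mul(8, Add(-993, -8525))) = Add(-40, Mul(8, -9518)) = Add(-40, -76144) = -76184)
Add(-12283, Mul(Add(9034, c), Add(Mul(Add(2102, 9695), Pow(Add(2759, S), -1)), 1757))) = Add(-12283, Mul(Add(9034, -76184), Add(Mul(Add(2102, 9695), Pow(Add(2759, -7852), -1)), 1757))) = Add(-12283, Mul(-67150, Add(Mul(11797, Pow(-5093, -1)), 1757))) = Add(-12283, Mul(-67150, Add(Mul(11797, Rational(-1, 5093)), 1757))) = Add(-12283, Mul(-67150, Add(Rational(-11797, 5093), 1757))) = Add(-12283, Mul(-67150, Rational(8936604, 5093))) = Add(-12283, Rational(-600092958600, 5093)) = Rational(-600155515919, 5093)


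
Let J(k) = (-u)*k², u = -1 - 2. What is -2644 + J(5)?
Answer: -2569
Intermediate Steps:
u = -3
J(k) = 3*k² (J(k) = (-1*(-3))*k² = 3*k²)
-2644 + J(5) = -2644 + 3*5² = -2644 + 3*25 = -2644 + 75 = -2569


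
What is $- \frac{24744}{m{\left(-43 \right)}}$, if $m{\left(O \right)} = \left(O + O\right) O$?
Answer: $- \frac{12372}{1849} \approx -6.6912$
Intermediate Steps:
$m{\left(O \right)} = 2 O^{2}$ ($m{\left(O \right)} = 2 O O = 2 O^{2}$)
$- \frac{24744}{m{\left(-43 \right)}} = - \frac{24744}{2 \left(-43\right)^{2}} = - \frac{24744}{2 \cdot 1849} = - \frac{24744}{3698} = \left(-24744\right) \frac{1}{3698} = - \frac{12372}{1849}$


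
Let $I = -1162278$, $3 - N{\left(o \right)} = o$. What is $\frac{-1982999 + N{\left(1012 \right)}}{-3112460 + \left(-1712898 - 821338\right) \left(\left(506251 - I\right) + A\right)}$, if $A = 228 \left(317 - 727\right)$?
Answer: $\frac{82667}{166314541251} \approx 4.9705 \cdot 10^{-7}$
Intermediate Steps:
$N{\left(o \right)} = 3 - o$
$A = -93480$ ($A = 228 \left(-410\right) = -93480$)
$\frac{-1982999 + N{\left(1012 \right)}}{-3112460 + \left(-1712898 - 821338\right) \left(\left(506251 - I\right) + A\right)} = \frac{-1982999 + \left(3 - 1012\right)}{-3112460 + \left(-1712898 - 821338\right) \left(\left(506251 - -1162278\right) - 93480\right)} = \frac{-1982999 + \left(3 - 1012\right)}{-3112460 - 2534236 \left(\left(506251 + 1162278\right) - 93480\right)} = \frac{-1982999 - 1009}{-3112460 - 2534236 \left(1668529 - 93480\right)} = - \frac{1984008}{-3112460 - 3991545877564} = - \frac{1984008}{-3991548990024} = \left(-1984008\right) \left(- \frac{1}{3991548990024}\right) = \frac{82667}{166314541251}$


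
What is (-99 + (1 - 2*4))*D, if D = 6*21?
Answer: -13356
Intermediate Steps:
D = 126
(-99 + (1 - 2*4))*D = (-99 + (1 - 2*4))*126 = (-99 + (1 - 8))*126 = (-99 - 7)*126 = -106*126 = -13356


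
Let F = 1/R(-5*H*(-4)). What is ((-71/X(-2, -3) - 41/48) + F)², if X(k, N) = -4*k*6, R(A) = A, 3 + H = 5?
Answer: 76729/14400 ≈ 5.3284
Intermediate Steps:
H = 2 (H = -3 + 5 = 2)
X(k, N) = -24*k
F = 1/40 (F = 1/(-5*2*(-4)) = 1/(-10*(-4)) = 1/40 ≈ 0.025000)
((-71/X(-2, -3) - 41/48) + F)² = ((-71/((-24*(-2))) - 41/48) + 1/40)² = ((-71/48 - 41*1/48) + 1/40)² = ((-71*1/48 - 41/48) + 1/40)² = ((-71/48 - 41/48) + 1/40)² = (-7/3 + 1/40)² = (-277/120)² = 76729/14400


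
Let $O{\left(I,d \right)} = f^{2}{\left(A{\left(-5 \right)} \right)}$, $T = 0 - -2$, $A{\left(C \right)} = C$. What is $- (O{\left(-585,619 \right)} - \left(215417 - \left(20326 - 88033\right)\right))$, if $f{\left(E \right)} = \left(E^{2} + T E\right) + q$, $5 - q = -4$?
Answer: $282548$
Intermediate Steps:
$q = 9$ ($q = 5 - -4 = 5 + 4 = 9$)
$T = 2$ ($T = 0 + 2 = 2$)
$f{\left(E \right)} = 9 + E^{2} + 2 E$ ($f{\left(E \right)} = \left(E^{2} + 2 E\right) + 9 = 9 + E^{2} + 2 E$)
$O{\left(I,d \right)} = 576$ ($O{\left(I,d \right)} = \left(9 + \left(-5\right)^{2} + 2 \left(-5\right)\right)^{2} = \left(9 + 25 - 10\right)^{2} = 24^{2} = 576$)
$- (O{\left(-585,619 \right)} - \left(215417 - \left(20326 - 88033\right)\right)) = - (576 - \left(215417 - \left(20326 - 88033\right)\right)) = - (576 - \left(215417 - -67707\right)) = - (576 - \left(215417 + 67707\right)) = - (576 - 283124) = \left(-1\right) \left(-282548\right) = 282548$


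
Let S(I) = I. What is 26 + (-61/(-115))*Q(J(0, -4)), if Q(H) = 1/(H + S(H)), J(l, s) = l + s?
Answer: 23859/920 ≈ 25.934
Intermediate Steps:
Q(H) = 1/(2*H) (Q(H) = 1/(H + H) = 1/(2*H))
26 + (-61/(-115))*Q(J(0, -4)) = 26 + (-61/(-115))*(1/(2*(0 - 4))) = 26 + (-61*(-1/115))*((½)/(-4)) = 26 + 61*((½)*(-¼))/115 = 26 + (61/115)*(-⅛) = 26 - 61/920 = 23859/920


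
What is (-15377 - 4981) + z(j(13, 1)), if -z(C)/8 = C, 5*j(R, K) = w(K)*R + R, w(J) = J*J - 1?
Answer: -101894/5 ≈ -20379.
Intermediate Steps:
w(J) = -1 + J**2 (w(J) = J**2 - 1 = -1 + J**2)
j(R, K) = R/5 + R*(-1 + K**2)/5 (j(R, K) = ((-1 + K**2)*R + R)/5 = (R*(-1 + K**2) + R)/5 = (R + R*(-1 + K**2))/5 = R/5 + R*(-1 + K**2)/5)
z(C) = -8*C
(-15377 - 4981) + z(j(13, 1)) = (-15377 - 4981) - 8*13*1**2/5 = -20358 - 8*13/5 = -20358 - 104/5 = -101894/5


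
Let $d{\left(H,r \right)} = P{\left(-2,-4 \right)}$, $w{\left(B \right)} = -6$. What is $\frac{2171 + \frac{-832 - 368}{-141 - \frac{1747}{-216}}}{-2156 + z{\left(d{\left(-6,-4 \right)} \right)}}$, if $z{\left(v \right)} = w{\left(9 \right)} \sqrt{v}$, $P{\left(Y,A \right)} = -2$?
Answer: $- \frac{33734090621}{33362786318} + \frac{187759317 i \sqrt{2}}{66725572636} \approx -1.0111 + 0.0039795 i$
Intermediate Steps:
$d{\left(H,r \right)} = -2$
$z{\left(v \right)} = - 6 \sqrt{v}$
$\frac{2171 + \frac{-832 - 368}{-141 - \frac{1747}{-216}}}{-2156 + z{\left(d{\left(-6,-4 \right)} \right)}} = \frac{2171 + \frac{-832 - 368}{-141 - \frac{1747}{-216}}}{-2156 - 6 \sqrt{-2}} = \frac{2171 - \frac{1200}{-141 - - \frac{1747}{216}}}{-2156 - 6 i \sqrt{2}} = \frac{2171 - \frac{1200}{-141 + \frac{1747}{216}}}{-2156 - 6 i \sqrt{2}} = \frac{2171 - \frac{1200}{- \frac{28709}{216}}}{-2156 - 6 i \sqrt{2}} = \frac{2171 - - \frac{259200}{28709}}{-2156 - 6 i \sqrt{2}} = \frac{2171 + \frac{259200}{28709}}{-2156 - 6 i \sqrt{2}} = \frac{62586439}{28709 \left(-2156 - 6 i \sqrt{2}\right)}$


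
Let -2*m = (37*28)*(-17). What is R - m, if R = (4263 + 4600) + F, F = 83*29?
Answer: 2464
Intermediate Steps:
F = 2407
R = 11270 (R = (4263 + 4600) + 2407 = 8863 + 2407 = 11270)
m = 8806 (m = -37*28*(-17)/2 = -518*(-17) = -1/2*(-17612) = 8806)
R - m = 11270 - 1*8806 = 11270 - 8806 = 2464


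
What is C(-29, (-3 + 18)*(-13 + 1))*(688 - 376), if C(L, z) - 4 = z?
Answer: -54912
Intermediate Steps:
C(L, z) = 4 + z
C(-29, (-3 + 18)*(-13 + 1))*(688 - 376) = (4 + (-3 + 18)*(-13 + 1))*(688 - 376) = (4 + 15*(-12))*312 = (4 - 180)*312 = -176*312 = -54912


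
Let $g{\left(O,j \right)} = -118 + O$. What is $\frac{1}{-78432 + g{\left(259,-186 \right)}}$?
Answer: $- \frac{1}{78291} \approx -1.2773 \cdot 10^{-5}$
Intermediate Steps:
$\frac{1}{-78432 + g{\left(259,-186 \right)}} = \frac{1}{-78432 + \left(-118 + 259\right)} = \frac{1}{-78432 + 141} = \frac{1}{-78291} = - \frac{1}{78291}$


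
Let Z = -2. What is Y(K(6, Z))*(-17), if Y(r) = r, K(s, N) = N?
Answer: 34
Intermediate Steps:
Y(K(6, Z))*(-17) = -2*(-17) = 34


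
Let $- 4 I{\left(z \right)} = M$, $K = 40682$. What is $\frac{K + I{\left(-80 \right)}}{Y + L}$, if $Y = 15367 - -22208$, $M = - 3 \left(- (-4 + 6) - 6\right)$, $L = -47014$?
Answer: $- \frac{40676}{9439} \approx -4.3094$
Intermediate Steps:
$M = 24$ ($M = - 3 \left(\left(-1\right) 2 - 6\right) = - 3 \left(-2 - 6\right) = \left(-3\right) \left(-8\right) = 24$)
$Y = 37575$ ($Y = 15367 + 22208 = 37575$)
$I{\left(z \right)} = -6$ ($I{\left(z \right)} = \left(- \frac{1}{4}\right) 24 = -6$)
$\frac{K + I{\left(-80 \right)}}{Y + L} = \frac{40682 - 6}{37575 - 47014} = \frac{40676}{-9439} = 40676 \left(- \frac{1}{9439}\right) = - \frac{40676}{9439}$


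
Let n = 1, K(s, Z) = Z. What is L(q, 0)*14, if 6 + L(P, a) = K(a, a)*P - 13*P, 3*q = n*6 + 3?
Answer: -630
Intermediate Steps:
q = 3 (q = (1*6 + 3)/3 = (6 + 3)/3 = (1/3)*9 = 3)
L(P, a) = -6 - 13*P + P*a (L(P, a) = -6 + (a*P - 13*P) = -6 + (P*a - 13*P) = -6 + (-13*P + P*a) = -6 - 13*P + P*a)
L(q, 0)*14 = (-6 - 13*3 + 3*0)*14 = (-6 - 39 + 0)*14 = -45*14 = -630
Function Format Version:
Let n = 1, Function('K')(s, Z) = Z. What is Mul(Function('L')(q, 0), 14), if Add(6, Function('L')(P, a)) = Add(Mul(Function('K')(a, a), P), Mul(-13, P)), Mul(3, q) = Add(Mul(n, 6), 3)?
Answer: -630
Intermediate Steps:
q = 3 (q = Mul(Rational(1, 3), Add(Mul(1, 6), 3)) = Mul(Rational(1, 3), Add(6, 3)) = Mul(Rational(1, 3), 9) = 3)
Function('L')(P, a) = Add(-6, Mul(-13, P), Mul(P, a)) (Function('L')(P, a) = Add(-6, Add(Mul(a, P), Mul(-13, P))) = Add(-6, Add(Mul(P, a), Mul(-13, P))) = Add(-6, Add(Mul(-13, P), Mul(P, a))) = Add(-6, Mul(-13, P), Mul(P, a)))
Mul(Function('L')(q, 0), 14) = Mul(Add(-6, Mul(-13, 3), Mul(3, 0)), 14) = Mul(Add(-6, -39, 0), 14) = Mul(-45, 14) = -630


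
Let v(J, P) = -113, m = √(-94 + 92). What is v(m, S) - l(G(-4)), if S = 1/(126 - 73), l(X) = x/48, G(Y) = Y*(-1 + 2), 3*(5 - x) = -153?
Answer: -685/6 ≈ -114.17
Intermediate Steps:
x = 56 (x = 5 - ⅓*(-153) = 5 + 51 = 56)
G(Y) = Y (G(Y) = Y*1 = Y)
l(X) = 7/6 (l(X) = 56/48 = 56*(1/48) = 7/6)
m = I*√2 (m = √(-2) = I*√2 ≈ 1.4142*I)
S = 1/53 ≈ 0.018868
v(m, S) - l(G(-4)) = -113 - 1*7/6 = -113 - 7/6 = -685/6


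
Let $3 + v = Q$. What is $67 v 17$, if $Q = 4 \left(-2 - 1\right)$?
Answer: $-17085$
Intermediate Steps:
$Q = -12$ ($Q = 4 \left(-3\right) = -12$)
$v = -15$ ($v = -3 - 12 = -15$)
$67 v 17 = 67 \left(-15\right) 17 = \left(-1005\right) 17 = -17085$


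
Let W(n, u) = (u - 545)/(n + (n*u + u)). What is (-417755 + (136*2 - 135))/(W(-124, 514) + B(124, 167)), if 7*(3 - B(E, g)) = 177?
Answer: 185181008796/9881759 ≈ 18740.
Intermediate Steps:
B(E, g) = -156/7 (B(E, g) = 3 - ⅐*177 = 3 - 177/7 = -156/7)
W(n, u) = (-545 + u)/(n + u + n*u) (W(n, u) = (-545 + u)/(n + (u + n*u)) = (-545 + u)/(n + u + n*u))
(-417755 + (136*2 - 135))/(W(-124, 514) + B(124, 167)) = (-417755 + (136*2 - 135))/((-545 + 514)/(-124 + 514 - 124*514) - 156/7) = (-417755 + (272 - 135))/(-31/(-124 + 514 - 63736) - 156/7) = (-417755 + 137)/(-31/(-63346) - 156/7) = -417618/(-1/63346*(-31) - 156/7) = -417618/(31/63346 - 156/7) = -417618/(-9881759/443422) = -417618*(-443422/9881759) = 185181008796/9881759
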